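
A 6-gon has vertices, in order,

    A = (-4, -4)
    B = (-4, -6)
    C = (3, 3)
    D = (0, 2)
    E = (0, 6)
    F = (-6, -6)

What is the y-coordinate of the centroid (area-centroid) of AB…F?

-17/42

Apply the surveyor's formula. First the cross-terms c_i = x_i·y_{i+1} − x_{i+1}·y_i:
  8, 6, 6, 0, 36, 0  ⇒  2A = 56, A = 28.
Then Σ (y_i + y_{i+1})·c_i = -68, so ȳ = -68 / (6·28) = -17/42.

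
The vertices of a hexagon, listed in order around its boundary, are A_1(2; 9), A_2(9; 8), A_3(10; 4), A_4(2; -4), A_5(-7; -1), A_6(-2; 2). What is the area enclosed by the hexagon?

112.5

Apply the shoelace (surveyor's) formula: 2A = Σ (x_i·y_{i+1} − x_{i+1}·y_i), indices taken mod 6.
Σ = (-65) + (-44) + (-48) + (-30) + (-16) + (-22) = -225
Area = |Σ|/2 = 112.5.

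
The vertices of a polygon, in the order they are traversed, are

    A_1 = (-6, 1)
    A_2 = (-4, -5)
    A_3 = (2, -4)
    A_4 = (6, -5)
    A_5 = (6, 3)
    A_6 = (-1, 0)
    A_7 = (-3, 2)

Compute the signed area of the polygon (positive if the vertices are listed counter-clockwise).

Apply the shoelace (surveyor's) formula: 2A = Σ (x_i·y_{i+1} − x_{i+1}·y_i), indices taken mod 7.
A_1→A_2: (-6)(-5) − (-4)(1) = 34
A_2→A_3: (-4)(-4) − (2)(-5) = 26
A_3→A_4: (2)(-5) − (6)(-4) = 14
A_4→A_5: (6)(3) − (6)(-5) = 48
A_5→A_6: (6)(0) − (-1)(3) = 3
A_6→A_7: (-1)(2) − (-3)(0) = -2
A_7→A_1: (-3)(1) − (-6)(2) = 9
Σ = 132
Signed area = Σ/2 = 66 (positive ⇒ counter-clockwise traversal).

66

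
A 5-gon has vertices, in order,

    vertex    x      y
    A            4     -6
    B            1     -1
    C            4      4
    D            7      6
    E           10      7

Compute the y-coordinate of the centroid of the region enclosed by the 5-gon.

Apply the shoelace (surveyor's) formula. First the cross-terms c_i = x_i·y_{i+1} − x_{i+1}·y_i:
  2, 8, -4, -11, -88  ⇒  2A = -93, A = -46.5.
Then Σ (y_i + y_{i+1})·c_i = -261, so ȳ = -261 / (6·(-46.5)) = 29/31.

29/31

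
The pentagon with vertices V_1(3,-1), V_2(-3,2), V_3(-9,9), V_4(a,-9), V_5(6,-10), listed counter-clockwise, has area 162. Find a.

The doubled signed area Σ (x_i y_{i+1} − x_{i+1} y_i) is linear in a.
With a=0 it equals 153; the coefficient of a is -19 (from the two edges through V_4).
So -19·a + 153 = 2·162 = 324 ⇒ a = -9.

-9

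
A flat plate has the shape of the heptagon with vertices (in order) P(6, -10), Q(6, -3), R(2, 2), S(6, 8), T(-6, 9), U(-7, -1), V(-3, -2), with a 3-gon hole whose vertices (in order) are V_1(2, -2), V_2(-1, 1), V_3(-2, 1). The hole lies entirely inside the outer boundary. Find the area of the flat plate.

142.5

Outer boundary:
Apply the surveyor's formula: 2A = Σ (x_i·y_{i+1} − x_{i+1}·y_i), indices taken mod 7.
Σ = (42) + (18) + (4) + (102) + (69) + (11) + (42) = 288
Area = |Σ|/2 = 144.
Hole:
Apply the shoelace (surveyor's) formula: 2A = Σ (x_i·y_{i+1} − x_{i+1}·y_i), indices taken mod 3.
Σ = (0) + (1) + (2) = 3
Area = |Σ|/2 = 1.5.
Net area = 144 − 1.5 = 142.5.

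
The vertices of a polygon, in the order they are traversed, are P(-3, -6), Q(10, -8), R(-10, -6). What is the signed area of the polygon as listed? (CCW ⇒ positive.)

-7

Apply the shoelace formula: 2A = Σ (x_i·y_{i+1} − x_{i+1}·y_i), indices taken mod 3.
Cross-terms: 84, -140, 42  ⇒  Σ = -14
Signed area = Σ/2 = -7 (negative ⇒ clockwise traversal).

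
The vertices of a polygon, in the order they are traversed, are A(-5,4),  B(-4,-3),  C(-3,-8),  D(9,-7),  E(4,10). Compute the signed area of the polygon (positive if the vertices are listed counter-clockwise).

165.5

Apply the shoelace formula: 2A = Σ (x_i·y_{i+1} − x_{i+1}·y_i), indices taken mod 5.
A→B: (-5)(-3) − (-4)(4) = 31
B→C: (-4)(-8) − (-3)(-3) = 23
C→D: (-3)(-7) − (9)(-8) = 93
D→E: (9)(10) − (4)(-7) = 118
E→A: (4)(4) − (-5)(10) = 66
Σ = 331
Signed area = Σ/2 = 165.5 (positive ⇒ counter-clockwise traversal).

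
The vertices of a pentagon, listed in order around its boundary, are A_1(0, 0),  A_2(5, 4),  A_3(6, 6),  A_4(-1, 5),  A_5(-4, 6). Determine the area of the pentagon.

28

A_1→A_2: (0)(4) − (5)(0) = 0
A_2→A_3: (5)(6) − (6)(4) = 6
A_3→A_4: (6)(5) − (-1)(6) = 36
A_4→A_5: (-1)(6) − (-4)(5) = 14
A_5→A_1: (-4)(0) − (0)(6) = 0
Σ = 56
Area = |Σ|/2 = 28.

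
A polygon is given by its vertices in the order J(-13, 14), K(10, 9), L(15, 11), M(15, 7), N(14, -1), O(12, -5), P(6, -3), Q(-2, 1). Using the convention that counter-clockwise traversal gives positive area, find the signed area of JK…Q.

Apply Gauss's area formula: 2A = Σ (x_i·y_{i+1} − x_{i+1}·y_i), indices taken mod 8.
Cross-terms: -257, -25, -60, -113, -58, -6, 0, -15  ⇒  Σ = -534
Signed area = Σ/2 = -267 (negative ⇒ clockwise traversal).

-267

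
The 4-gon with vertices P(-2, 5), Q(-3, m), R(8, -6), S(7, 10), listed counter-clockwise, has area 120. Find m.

-3

The doubled signed area Σ (x_i y_{i+1} − x_{i+1} y_i) is linear in m.
With m=0 it equals 210; the coefficient of m is -10 (from the two edges through Q).
So -10·m + 210 = 2·120 = 240 ⇒ m = -3.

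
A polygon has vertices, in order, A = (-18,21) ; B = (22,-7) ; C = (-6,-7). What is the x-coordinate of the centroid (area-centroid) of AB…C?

Apply the surveyor's formula. First the cross-terms c_i = x_i·y_{i+1} − x_{i+1}·y_i:
  -336, -196, -252  ⇒  2A = -784, A = -392.
Then Σ (x_i + x_{i+1})·c_i = 1568, so x̄ = 1568 / (6·(-392)) = -2/3.

-2/3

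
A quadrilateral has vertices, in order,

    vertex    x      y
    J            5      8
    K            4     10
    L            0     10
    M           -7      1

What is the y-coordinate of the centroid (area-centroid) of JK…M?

1345/201

Apply the shoelace (surveyor's) formula. First the cross-terms c_i = x_i·y_{i+1} − x_{i+1}·y_i:
  18, 40, 70, -61  ⇒  2A = 67, A = 33.5.
Then Σ (y_i + y_{i+1})·c_i = 1345, so ȳ = 1345 / (6·33.5) = 1345/201.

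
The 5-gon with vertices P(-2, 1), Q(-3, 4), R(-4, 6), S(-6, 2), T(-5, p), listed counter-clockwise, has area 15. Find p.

The doubled signed area Σ (x_i y_{i+1} − x_{i+1} y_i) is linear in p.
With p=0 it equals 26; the coefficient of p is -4 (from the two edges through T).
So -4·p + 26 = 2·15 = 30 ⇒ p = -1.

-1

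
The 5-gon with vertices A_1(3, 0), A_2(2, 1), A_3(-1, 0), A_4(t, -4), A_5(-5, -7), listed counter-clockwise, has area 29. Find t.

Write out the shoelace sum; only the two edges meeting at A_4 involve t:
2·Area = [((-1)·(-4) − t·0) + (t·(-7) − (-5)·(-4))] + 25
       = -7·t + 9 = 58
⇒ t = -7.

-7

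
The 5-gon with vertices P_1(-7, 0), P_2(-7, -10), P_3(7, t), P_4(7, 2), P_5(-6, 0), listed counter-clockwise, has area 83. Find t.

The doubled signed area Σ (x_i y_{i+1} − x_{i+1} y_i) is linear in t.
With t=0 it equals 166; the coefficient of t is -14 (from the two edges through P_3).
So -14·t + 166 = 2·83 = 166 ⇒ t = 0.

0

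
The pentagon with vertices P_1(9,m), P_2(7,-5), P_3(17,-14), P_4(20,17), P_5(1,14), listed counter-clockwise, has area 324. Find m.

0

The doubled signed area Σ (x_i y_{i+1} − x_{i+1} y_i) is linear in m.
With m=0 it equals 648; the coefficient of m is -6 (from the two edges through P_1).
So -6·m + 648 = 2·324 = 648 ⇒ m = 0.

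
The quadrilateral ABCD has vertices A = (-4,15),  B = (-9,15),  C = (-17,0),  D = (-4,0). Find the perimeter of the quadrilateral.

50

|AB| = √((-5)² + (0)²) = √25 = 5
|BC| = √((-8)² + (-15)²) = √289 = 17
|CD| = √((13)² + (0)²) = √169 = 13
|DA| = √((0)² + (15)²) = √225 = 15
Perimeter = 5 + 17 + 13 + 15 = 50.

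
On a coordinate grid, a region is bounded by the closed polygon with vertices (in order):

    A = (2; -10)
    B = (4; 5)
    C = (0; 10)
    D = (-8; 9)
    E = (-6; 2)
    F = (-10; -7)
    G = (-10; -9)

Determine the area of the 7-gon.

Apply the shoelace formula: 2A = Σ (x_i·y_{i+1} − x_{i+1}·y_i), indices taken mod 7.
A→B: (2)(5) − (4)(-10) = 50
B→C: (4)(10) − (0)(5) = 40
C→D: (0)(9) − (-8)(10) = 80
D→E: (-8)(2) − (-6)(9) = 38
E→F: (-6)(-7) − (-10)(2) = 62
F→G: (-10)(-9) − (-10)(-7) = 20
G→A: (-10)(-10) − (2)(-9) = 118
Σ = 408
Area = |Σ|/2 = 204.

204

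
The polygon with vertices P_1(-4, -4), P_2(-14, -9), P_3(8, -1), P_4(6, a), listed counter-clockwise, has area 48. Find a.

4

The doubled signed area Σ (x_i y_{i+1} − x_{i+1} y_i) is linear in a.
With a=0 it equals 48; the coefficient of a is 12 (from the two edges through P_4).
So 12·a + 48 = 2·48 = 96 ⇒ a = 4.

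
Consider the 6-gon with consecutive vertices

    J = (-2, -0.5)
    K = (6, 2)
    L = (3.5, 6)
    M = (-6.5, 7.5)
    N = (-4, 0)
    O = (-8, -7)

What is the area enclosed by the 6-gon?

70.625

Σ = (-1) + (29) + (65.25) + (30) + (28) + (-10) = 141.25
Area = |Σ|/2 = 70.625.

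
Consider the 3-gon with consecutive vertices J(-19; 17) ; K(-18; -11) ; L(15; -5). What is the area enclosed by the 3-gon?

465

Σ = (515) + (255) + (160) = 930
Area = |Σ|/2 = 465.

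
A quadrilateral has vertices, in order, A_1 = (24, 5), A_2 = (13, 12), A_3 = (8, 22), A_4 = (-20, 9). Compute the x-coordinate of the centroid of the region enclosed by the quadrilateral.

537/203

Apply the shoelace (surveyor's) formula. First the cross-terms c_i = x_i·y_{i+1} − x_{i+1}·y_i:
  223, 190, 512, -316  ⇒  2A = 609, A = 304.5.
Then Σ (x_i + x_{i+1})·c_i = 4833, so x̄ = 4833 / (6·304.5) = 537/203.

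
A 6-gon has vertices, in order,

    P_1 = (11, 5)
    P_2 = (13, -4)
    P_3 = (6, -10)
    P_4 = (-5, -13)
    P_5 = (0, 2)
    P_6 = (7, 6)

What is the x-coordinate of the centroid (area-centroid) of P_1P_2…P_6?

Apply the shoelace (surveyor's) formula. First the cross-terms c_i = x_i·y_{i+1} − x_{i+1}·y_i:
  -109, -106, -128, -10, -14, -31  ⇒  2A = -398, A = -199.
Then Σ (x_i + x_{i+1})·c_i = -5364, so x̄ = -5364 / (6·(-199)) = 894/199.

894/199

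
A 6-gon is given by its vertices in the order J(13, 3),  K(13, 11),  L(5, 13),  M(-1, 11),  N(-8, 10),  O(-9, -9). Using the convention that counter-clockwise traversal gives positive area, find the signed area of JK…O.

Apply the shoelace (surveyor's) formula: 2A = Σ (x_i·y_{i+1} − x_{i+1}·y_i), indices taken mod 6.
Σ = (104) + (114) + (68) + (78) + (162) + (90) = 616
Signed area = Σ/2 = 308 (positive ⇒ counter-clockwise traversal).

308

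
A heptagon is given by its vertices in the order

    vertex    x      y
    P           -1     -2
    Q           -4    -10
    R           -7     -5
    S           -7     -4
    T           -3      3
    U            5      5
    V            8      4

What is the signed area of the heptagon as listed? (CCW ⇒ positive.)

-75

P→Q: (-1)(-10) − (-4)(-2) = 2
Q→R: (-4)(-5) − (-7)(-10) = -50
R→S: (-7)(-4) − (-7)(-5) = -7
S→T: (-7)(3) − (-3)(-4) = -33
T→U: (-3)(5) − (5)(3) = -30
U→V: (5)(4) − (8)(5) = -20
V→P: (8)(-2) − (-1)(4) = -12
Σ = -150
Signed area = Σ/2 = -75 (negative ⇒ clockwise traversal).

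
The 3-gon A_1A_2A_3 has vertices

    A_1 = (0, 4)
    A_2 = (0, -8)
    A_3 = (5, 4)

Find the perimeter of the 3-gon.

30

|A_1A_2| = √((0)² + (-12)²) = √144 = 12
|A_2A_3| = √((5)² + (12)²) = √169 = 13
|A_3A_1| = √((-5)² + (0)²) = √25 = 5
Perimeter = 12 + 13 + 5 = 30.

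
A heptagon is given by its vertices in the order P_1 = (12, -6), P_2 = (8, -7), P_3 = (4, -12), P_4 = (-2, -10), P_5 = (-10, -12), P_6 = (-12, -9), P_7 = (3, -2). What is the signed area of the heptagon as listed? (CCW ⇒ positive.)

-120.5

Apply the shoelace formula: 2A = Σ (x_i·y_{i+1} − x_{i+1}·y_i), indices taken mod 7.
P_1→P_2: (12)(-7) − (8)(-6) = -36
P_2→P_3: (8)(-12) − (4)(-7) = -68
P_3→P_4: (4)(-10) − (-2)(-12) = -64
P_4→P_5: (-2)(-12) − (-10)(-10) = -76
P_5→P_6: (-10)(-9) − (-12)(-12) = -54
P_6→P_7: (-12)(-2) − (3)(-9) = 51
P_7→P_1: (3)(-6) − (12)(-2) = 6
Σ = -241
Signed area = Σ/2 = -120.5 (negative ⇒ clockwise traversal).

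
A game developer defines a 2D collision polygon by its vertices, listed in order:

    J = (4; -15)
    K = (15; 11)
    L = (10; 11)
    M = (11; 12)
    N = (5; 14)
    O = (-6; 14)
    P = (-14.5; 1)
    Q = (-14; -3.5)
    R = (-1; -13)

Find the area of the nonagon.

539.125

Apply the shoelace formula: 2A = Σ (x_i·y_{i+1} − x_{i+1}·y_i), indices taken mod 9.
J→K: (4)(11) − (15)(-15) = 269
K→L: (15)(11) − (10)(11) = 55
L→M: (10)(12) − (11)(11) = -1
M→N: (11)(14) − (5)(12) = 94
N→O: (5)(14) − (-6)(14) = 154
O→P: (-6)(1) − (-14.5)(14) = 197
P→Q: (-14.5)(-3.5) − (-14)(1) = 64.75
Q→R: (-14)(-13) − (-1)(-3.5) = 178.5
R→J: (-1)(-15) − (4)(-13) = 67
Σ = 1078.25
Area = |Σ|/2 = 539.125.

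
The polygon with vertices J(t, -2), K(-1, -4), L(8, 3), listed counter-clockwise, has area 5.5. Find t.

Write out the shoelace sum; only the two edges meeting at J involve t:
2·Area = [(8·(-2) − t·3) + (t·(-4) − (-1)·(-2))] + 29
       = -7·t + 11 = 11
⇒ t = 0.

0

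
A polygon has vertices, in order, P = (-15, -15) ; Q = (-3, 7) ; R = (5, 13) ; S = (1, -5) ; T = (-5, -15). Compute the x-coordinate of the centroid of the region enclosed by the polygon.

Apply Gauss's area formula. First the cross-terms c_i = x_i·y_{i+1} − x_{i+1}·y_i:
  -150, -74, -38, -40, -150  ⇒  2A = -452, A = -226.
Then Σ (x_i + x_{i+1})·c_i = 5484, so x̄ = 5484 / (6·(-226)) = -457/113.

-457/113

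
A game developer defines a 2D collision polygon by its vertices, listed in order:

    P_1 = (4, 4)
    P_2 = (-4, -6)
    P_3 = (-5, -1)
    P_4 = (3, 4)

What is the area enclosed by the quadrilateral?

27.5

Apply Gauss's area formula: 2A = Σ (x_i·y_{i+1} − x_{i+1}·y_i), indices taken mod 4.
P_1→P_2: (4)(-6) − (-4)(4) = -8
P_2→P_3: (-4)(-1) − (-5)(-6) = -26
P_3→P_4: (-5)(4) − (3)(-1) = -17
P_4→P_1: (3)(4) − (4)(4) = -4
Σ = -55
Area = |Σ|/2 = 27.5.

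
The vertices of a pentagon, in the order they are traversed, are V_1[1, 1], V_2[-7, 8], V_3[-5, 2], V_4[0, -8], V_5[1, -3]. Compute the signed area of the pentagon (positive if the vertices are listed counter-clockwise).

46.5

V_1→V_2: (1)(8) − (-7)(1) = 15
V_2→V_3: (-7)(2) − (-5)(8) = 26
V_3→V_4: (-5)(-8) − (0)(2) = 40
V_4→V_5: (0)(-3) − (1)(-8) = 8
V_5→V_1: (1)(1) − (1)(-3) = 4
Σ = 93
Signed area = Σ/2 = 46.5 (positive ⇒ counter-clockwise traversal).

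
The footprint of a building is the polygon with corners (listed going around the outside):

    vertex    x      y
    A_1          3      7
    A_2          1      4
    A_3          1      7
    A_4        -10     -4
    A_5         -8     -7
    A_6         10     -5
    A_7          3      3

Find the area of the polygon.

Σ = (5) + (3) + (66) + (38) + (110) + (45) + (12) = 279
Area = |Σ|/2 = 139.5.

139.5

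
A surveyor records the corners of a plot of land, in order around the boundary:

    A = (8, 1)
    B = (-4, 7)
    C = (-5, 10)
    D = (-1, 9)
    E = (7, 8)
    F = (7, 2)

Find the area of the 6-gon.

Apply the shoelace formula: 2A = Σ (x_i·y_{i+1} − x_{i+1}·y_i), indices taken mod 6.
Σ = (60) + (-5) + (-35) + (-71) + (-42) + (-9) = -102
Area = |Σ|/2 = 51.

51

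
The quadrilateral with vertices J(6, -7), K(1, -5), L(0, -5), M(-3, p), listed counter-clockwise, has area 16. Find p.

The doubled signed area Σ (x_i y_{i+1} − x_{i+1} y_i) is linear in p.
With p=0 it equals -22; the coefficient of p is -6 (from the two edges through M).
So -6·p + -22 = 2·16 = 32 ⇒ p = -9.

-9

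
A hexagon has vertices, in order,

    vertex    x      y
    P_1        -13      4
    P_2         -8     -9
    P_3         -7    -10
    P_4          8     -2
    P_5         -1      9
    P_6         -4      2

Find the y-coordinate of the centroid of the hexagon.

Apply the shoelace (surveyor's) formula. First the cross-terms c_i = x_i·y_{i+1} − x_{i+1}·y_i:
  149, 17, 94, 70, 34, 10  ⇒  2A = 374, A = 187.
Then Σ (y_i + y_{i+1})·c_i = -1272, so ȳ = -1272 / (6·187) = -212/187.

-212/187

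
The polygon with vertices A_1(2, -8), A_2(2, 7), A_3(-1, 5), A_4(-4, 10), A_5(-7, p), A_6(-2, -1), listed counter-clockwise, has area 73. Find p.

3

Write out the shoelace sum; only the two edges meeting at A_5 involve p:
2·Area = [((-4)·p − (-7)·10) + ((-7)·(-1) − (-2)·p)] + 75
       = -2·p + 152 = 146
⇒ p = 3.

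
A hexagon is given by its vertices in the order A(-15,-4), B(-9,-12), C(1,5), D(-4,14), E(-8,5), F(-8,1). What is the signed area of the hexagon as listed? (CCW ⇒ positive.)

158

Σ = (144) + (-33) + (34) + (92) + (32) + (47) = 316
Signed area = Σ/2 = 158 (positive ⇒ counter-clockwise traversal).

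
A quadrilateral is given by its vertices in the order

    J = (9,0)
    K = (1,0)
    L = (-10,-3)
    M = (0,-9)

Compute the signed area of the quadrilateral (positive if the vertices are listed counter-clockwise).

84

Σ = (0) + (-3) + (90) + (81) = 168
Signed area = Σ/2 = 84 (positive ⇒ counter-clockwise traversal).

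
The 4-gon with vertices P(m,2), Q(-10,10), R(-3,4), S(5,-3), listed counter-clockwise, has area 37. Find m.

5

The doubled signed area Σ (x_i y_{i+1} − x_{i+1} y_i) is linear in m.
With m=0 it equals 9; the coefficient of m is 13 (from the two edges through P).
So 13·m + 9 = 2·37 = 74 ⇒ m = 5.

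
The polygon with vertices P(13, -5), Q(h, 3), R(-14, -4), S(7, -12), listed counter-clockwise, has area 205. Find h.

Write out the shoelace sum; only the two edges meeting at Q involve h:
2·Area = [(13·3 − h·(-5)) + (h·(-4) − (-14)·3)] + 317
       = 1·h + 398 = 410
⇒ h = 12.

12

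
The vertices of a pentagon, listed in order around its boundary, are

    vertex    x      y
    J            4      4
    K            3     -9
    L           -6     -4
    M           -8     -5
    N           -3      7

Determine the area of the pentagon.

Apply the shoelace formula: 2A = Σ (x_i·y_{i+1} − x_{i+1}·y_i), indices taken mod 5.
Cross-terms: -48, -66, -2, -71, -40  ⇒  Σ = -227
Area = |Σ|/2 = 113.5.

113.5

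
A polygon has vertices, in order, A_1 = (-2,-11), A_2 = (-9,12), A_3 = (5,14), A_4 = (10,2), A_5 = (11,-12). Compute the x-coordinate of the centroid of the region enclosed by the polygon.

230/121

Apply the shoelace formula. First the cross-terms c_i = x_i·y_{i+1} − x_{i+1}·y_i:
  -123, -186, -130, -142, -145  ⇒  2A = -726, A = -363.
Then Σ (x_i + x_{i+1})·c_i = -4140, so x̄ = -4140 / (6·(-363)) = 230/121.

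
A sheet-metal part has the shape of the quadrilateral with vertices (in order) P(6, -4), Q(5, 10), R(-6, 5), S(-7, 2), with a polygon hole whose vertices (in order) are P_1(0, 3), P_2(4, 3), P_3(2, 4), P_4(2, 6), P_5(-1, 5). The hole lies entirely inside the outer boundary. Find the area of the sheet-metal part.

94.5

Outer boundary:
P→Q: (6)(10) − (5)(-4) = 80
Q→R: (5)(5) − (-6)(10) = 85
R→S: (-6)(2) − (-7)(5) = 23
S→P: (-7)(-4) − (6)(2) = 16
Σ = 204
Area = |Σ|/2 = 102.
Hole:
P_1→P_2: (0)(3) − (4)(3) = -12
P_2→P_3: (4)(4) − (2)(3) = 10
P_3→P_4: (2)(6) − (2)(4) = 4
P_4→P_5: (2)(5) − (-1)(6) = 16
P_5→P_1: (-1)(3) − (0)(5) = -3
Σ = 15
Area = |Σ|/2 = 7.5.
Net area = 102 − 7.5 = 94.5.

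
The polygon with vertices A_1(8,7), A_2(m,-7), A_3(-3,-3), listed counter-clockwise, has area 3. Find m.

-8

Write out the shoelace sum; only the two edges meeting at A_2 involve m:
2·Area = [(8·(-7) − m·7) + (m·(-3) − (-3)·(-7))] + 3
       = -10·m + -74 = 6
⇒ m = -8.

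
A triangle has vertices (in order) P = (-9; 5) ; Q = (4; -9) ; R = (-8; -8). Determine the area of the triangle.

P→Q: (-9)(-9) − (4)(5) = 61
Q→R: (4)(-8) − (-8)(-9) = -104
R→P: (-8)(5) − (-9)(-8) = -112
Σ = -155
Area = |Σ|/2 = 77.5.

77.5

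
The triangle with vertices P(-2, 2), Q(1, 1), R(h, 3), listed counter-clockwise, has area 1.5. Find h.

-2

Write out the shoelace sum; only the two edges meeting at R involve h:
2·Area = [(1·3 − h·1) + (h·2 − (-2)·3)] + -4
       = 1·h + 5 = 3
⇒ h = -2.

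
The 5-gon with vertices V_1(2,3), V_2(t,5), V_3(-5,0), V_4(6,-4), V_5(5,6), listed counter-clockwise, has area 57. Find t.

0

The doubled signed area Σ (x_i y_{i+1} − x_{i+1} y_i) is linear in t.
With t=0 it equals 114; the coefficient of t is -3 (from the two edges through V_2).
So -3·t + 114 = 2·57 = 114 ⇒ t = 0.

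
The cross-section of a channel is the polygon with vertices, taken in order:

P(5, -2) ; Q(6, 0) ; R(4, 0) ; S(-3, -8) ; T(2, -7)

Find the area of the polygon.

24

Σ = (12) + (0) + (-32) + (37) + (31) = 48
Area = |Σ|/2 = 24.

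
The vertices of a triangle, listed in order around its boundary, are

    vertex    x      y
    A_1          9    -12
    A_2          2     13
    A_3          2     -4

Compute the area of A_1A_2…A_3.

59.5

Apply the surveyor's formula: 2A = Σ (x_i·y_{i+1} − x_{i+1}·y_i), indices taken mod 3.
A_1→A_2: (9)(13) − (2)(-12) = 141
A_2→A_3: (2)(-4) − (2)(13) = -34
A_3→A_1: (2)(-12) − (9)(-4) = 12
Σ = 119
Area = |Σ|/2 = 59.5.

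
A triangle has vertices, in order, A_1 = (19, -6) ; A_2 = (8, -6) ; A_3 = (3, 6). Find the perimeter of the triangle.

|A_1A_2| = √((-11)² + (0)²) = √121 = 11
|A_2A_3| = √((-5)² + (12)²) = √169 = 13
|A_3A_1| = √((16)² + (-12)²) = √400 = 20
Perimeter = 11 + 13 + 20 = 44.

44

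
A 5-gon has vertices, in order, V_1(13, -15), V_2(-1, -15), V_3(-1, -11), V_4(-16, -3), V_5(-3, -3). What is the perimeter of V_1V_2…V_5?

68

|V_1V_2| = √((-14)² + (0)²) = √196 = 14
|V_2V_3| = √((0)² + (4)²) = √16 = 4
|V_3V_4| = √((-15)² + (8)²) = √289 = 17
|V_4V_5| = √((13)² + (0)²) = √169 = 13
|V_5V_1| = √((16)² + (-12)²) = √400 = 20
Perimeter = 14 + 4 + 17 + 13 + 20 = 68.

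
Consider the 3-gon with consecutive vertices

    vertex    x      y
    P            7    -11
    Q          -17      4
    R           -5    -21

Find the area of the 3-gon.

Σ = (-159) + (377) + (202) = 420
Area = |Σ|/2 = 210.

210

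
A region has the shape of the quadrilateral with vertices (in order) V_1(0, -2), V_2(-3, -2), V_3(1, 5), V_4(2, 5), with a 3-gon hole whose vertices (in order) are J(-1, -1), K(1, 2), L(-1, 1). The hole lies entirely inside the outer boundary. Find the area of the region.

Outer boundary:
Σ = (-6) + (-13) + (-5) + (-4) = -28
Area = |Σ|/2 = 14.
Hole:
J→K: (-1)(2) − (1)(-1) = -1
K→L: (1)(1) − (-1)(2) = 3
L→J: (-1)(-1) − (-1)(1) = 2
Σ = 4
Area = |Σ|/2 = 2.
Net area = 14 − 2 = 12.

12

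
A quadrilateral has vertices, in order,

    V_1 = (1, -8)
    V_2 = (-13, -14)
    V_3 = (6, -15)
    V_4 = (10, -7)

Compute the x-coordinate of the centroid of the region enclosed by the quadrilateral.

Apply Gauss's area formula. First the cross-terms c_i = x_i·y_{i+1} − x_{i+1}·y_i:
  -118, 279, 108, -73  ⇒  2A = 196, A = 98.
Then Σ (x_i + x_{i+1})·c_i = 388, so x̄ = 388 / (6·98) = 97/147.

97/147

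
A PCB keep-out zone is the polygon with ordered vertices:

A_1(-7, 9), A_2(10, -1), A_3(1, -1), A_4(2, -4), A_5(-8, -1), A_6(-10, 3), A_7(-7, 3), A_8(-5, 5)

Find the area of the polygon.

100.5

A_1→A_2: (-7)(-1) − (10)(9) = -83
A_2→A_3: (10)(-1) − (1)(-1) = -9
A_3→A_4: (1)(-4) − (2)(-1) = -2
A_4→A_5: (2)(-1) − (-8)(-4) = -34
A_5→A_6: (-8)(3) − (-10)(-1) = -34
A_6→A_7: (-10)(3) − (-7)(3) = -9
A_7→A_8: (-7)(5) − (-5)(3) = -20
A_8→A_1: (-5)(9) − (-7)(5) = -10
Σ = -201
Area = |Σ|/2 = 100.5.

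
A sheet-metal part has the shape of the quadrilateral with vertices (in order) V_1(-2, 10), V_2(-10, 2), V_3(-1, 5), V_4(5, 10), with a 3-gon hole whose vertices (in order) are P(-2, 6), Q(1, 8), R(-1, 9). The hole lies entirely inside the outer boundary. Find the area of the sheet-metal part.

Outer boundary:
Apply Gauss's area formula: 2A = Σ (x_i·y_{i+1} − x_{i+1}·y_i), indices taken mod 4.
Σ = (96) + (-48) + (-35) + (70) = 83
Area = |Σ|/2 = 41.5.
Hole:
Apply Gauss's area formula: 2A = Σ (x_i·y_{i+1} − x_{i+1}·y_i), indices taken mod 3.
Σ = (-22) + (17) + (12) = 7
Area = |Σ|/2 = 3.5.
Net area = 41.5 − 3.5 = 38.

38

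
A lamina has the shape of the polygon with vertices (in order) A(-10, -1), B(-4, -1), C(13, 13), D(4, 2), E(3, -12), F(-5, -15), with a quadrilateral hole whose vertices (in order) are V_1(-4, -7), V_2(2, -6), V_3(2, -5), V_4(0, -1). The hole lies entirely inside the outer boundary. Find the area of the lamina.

Outer boundary:
Apply the shoelace formula: 2A = Σ (x_i·y_{i+1} − x_{i+1}·y_i), indices taken mod 6.
A→B: (-10)(-1) − (-4)(-1) = 6
B→C: (-4)(13) − (13)(-1) = -39
C→D: (13)(2) − (4)(13) = -26
D→E: (4)(-12) − (3)(2) = -54
E→F: (3)(-15) − (-5)(-12) = -105
F→A: (-5)(-1) − (-10)(-15) = -145
Σ = -363
Area = |Σ|/2 = 181.5.
Hole:
Apply Gauss's area formula: 2A = Σ (x_i·y_{i+1} − x_{i+1}·y_i), indices taken mod 4.
V_1→V_2: (-4)(-6) − (2)(-7) = 38
V_2→V_3: (2)(-5) − (2)(-6) = 2
V_3→V_4: (2)(-1) − (0)(-5) = -2
V_4→V_1: (0)(-7) − (-4)(-1) = -4
Σ = 34
Area = |Σ|/2 = 17.
Net area = 181.5 − 17 = 164.5.

164.5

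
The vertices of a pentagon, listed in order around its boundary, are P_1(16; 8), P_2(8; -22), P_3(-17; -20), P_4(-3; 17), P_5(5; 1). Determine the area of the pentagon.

Apply the surveyor's formula: 2A = Σ (x_i·y_{i+1} − x_{i+1}·y_i), indices taken mod 5.
Cross-terms: -416, -534, -349, -88, 24  ⇒  Σ = -1363
Area = |Σ|/2 = 681.5.

681.5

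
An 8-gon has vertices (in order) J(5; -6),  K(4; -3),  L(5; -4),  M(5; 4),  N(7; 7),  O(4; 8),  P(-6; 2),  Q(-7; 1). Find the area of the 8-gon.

92

Apply Gauss's area formula: 2A = Σ (x_i·y_{i+1} − x_{i+1}·y_i), indices taken mod 8.
Cross-terms: 9, -1, 40, 7, 28, 56, 8, 37  ⇒  Σ = 184
Area = |Σ|/2 = 92.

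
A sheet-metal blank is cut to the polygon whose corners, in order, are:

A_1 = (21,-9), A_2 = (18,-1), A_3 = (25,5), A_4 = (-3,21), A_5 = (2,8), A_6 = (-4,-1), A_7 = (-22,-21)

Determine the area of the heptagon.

Cross-terms: 141, 115, 540, -66, 30, 62, 639  ⇒  Σ = 1461
Area = |Σ|/2 = 730.5.

730.5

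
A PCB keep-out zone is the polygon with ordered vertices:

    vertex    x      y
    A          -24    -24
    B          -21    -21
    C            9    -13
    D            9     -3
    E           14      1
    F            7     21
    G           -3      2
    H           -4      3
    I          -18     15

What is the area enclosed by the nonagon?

876

Apply the surveyor's formula: 2A = Σ (x_i·y_{i+1} − x_{i+1}·y_i), indices taken mod 9.
Σ = (0) + (462) + (90) + (51) + (287) + (77) + (-1) + (-6) + (792) = 1752
Area = |Σ|/2 = 876.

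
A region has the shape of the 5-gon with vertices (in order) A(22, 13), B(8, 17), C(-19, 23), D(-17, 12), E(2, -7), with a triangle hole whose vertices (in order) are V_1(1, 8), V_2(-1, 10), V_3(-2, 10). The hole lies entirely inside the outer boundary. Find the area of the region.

Outer boundary:
Apply Gauss's area formula: 2A = Σ (x_i·y_{i+1} − x_{i+1}·y_i), indices taken mod 5.
Σ = (270) + (507) + (163) + (95) + (180) = 1215
Area = |Σ|/2 = 607.5.
Hole:
Apply the shoelace (surveyor's) formula: 2A = Σ (x_i·y_{i+1} − x_{i+1}·y_i), indices taken mod 3.
Σ = (18) + (10) + (-26) = 2
Area = |Σ|/2 = 1.
Net area = 607.5 − 1 = 606.5.

606.5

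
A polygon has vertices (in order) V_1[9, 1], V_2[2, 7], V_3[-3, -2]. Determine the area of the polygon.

Σ = (61) + (17) + (15) = 93
Area = |Σ|/2 = 46.5.

46.5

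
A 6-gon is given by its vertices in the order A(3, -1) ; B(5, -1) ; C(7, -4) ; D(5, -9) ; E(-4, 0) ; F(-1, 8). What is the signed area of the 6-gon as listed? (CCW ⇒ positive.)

-72.5

Apply the shoelace formula: 2A = Σ (x_i·y_{i+1} − x_{i+1}·y_i), indices taken mod 6.
Cross-terms: 2, -13, -43, -36, -32, -23  ⇒  Σ = -145
Signed area = Σ/2 = -72.5 (negative ⇒ clockwise traversal).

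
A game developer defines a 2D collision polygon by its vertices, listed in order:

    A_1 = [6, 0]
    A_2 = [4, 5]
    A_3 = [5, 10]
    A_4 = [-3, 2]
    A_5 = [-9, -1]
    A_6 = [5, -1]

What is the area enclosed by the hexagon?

Apply Gauss's area formula: 2A = Σ (x_i·y_{i+1} − x_{i+1}·y_i), indices taken mod 6.
Σ = (30) + (15) + (40) + (21) + (14) + (6) = 126
Area = |Σ|/2 = 63.

63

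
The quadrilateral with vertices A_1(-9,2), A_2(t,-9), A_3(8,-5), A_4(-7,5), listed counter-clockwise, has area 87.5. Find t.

2

The doubled signed area Σ (x_i y_{i+1} − x_{i+1} y_i) is linear in t.
With t=0 it equals 189; the coefficient of t is -7 (from the two edges through A_2).
So -7·t + 189 = 2·87.5 = 175 ⇒ t = 2.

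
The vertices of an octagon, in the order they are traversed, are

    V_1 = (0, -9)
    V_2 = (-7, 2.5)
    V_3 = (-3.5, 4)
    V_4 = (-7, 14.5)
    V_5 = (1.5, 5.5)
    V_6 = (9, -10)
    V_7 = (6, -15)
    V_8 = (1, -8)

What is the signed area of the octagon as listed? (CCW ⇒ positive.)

Apply the shoelace formula: 2A = Σ (x_i·y_{i+1} − x_{i+1}·y_i), indices taken mod 8.
Σ = (-63) + (-19.25) + (-22.75) + (-60.25) + (-64.5) + (-75) + (-33) + (-9) = -346.75
Signed area = Σ/2 = -173.375 (negative ⇒ clockwise traversal).

-173.375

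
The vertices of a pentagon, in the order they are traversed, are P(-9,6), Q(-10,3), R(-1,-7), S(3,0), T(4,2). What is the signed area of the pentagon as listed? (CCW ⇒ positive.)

Apply the shoelace formula: 2A = Σ (x_i·y_{i+1} − x_{i+1}·y_i), indices taken mod 5.
Σ = (33) + (73) + (21) + (6) + (42) = 175
Signed area = Σ/2 = 87.5 (positive ⇒ counter-clockwise traversal).

87.5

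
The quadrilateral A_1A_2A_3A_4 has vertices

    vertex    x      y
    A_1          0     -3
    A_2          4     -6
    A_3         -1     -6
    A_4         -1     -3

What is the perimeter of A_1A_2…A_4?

|A_1A_2| = √((4)² + (-3)²) = √25 = 5
|A_2A_3| = √((-5)² + (0)²) = √25 = 5
|A_3A_4| = √((0)² + (3)²) = √9 = 3
|A_4A_1| = √((1)² + (0)²) = √1 = 1
Perimeter = 5 + 5 + 3 + 1 = 14.

14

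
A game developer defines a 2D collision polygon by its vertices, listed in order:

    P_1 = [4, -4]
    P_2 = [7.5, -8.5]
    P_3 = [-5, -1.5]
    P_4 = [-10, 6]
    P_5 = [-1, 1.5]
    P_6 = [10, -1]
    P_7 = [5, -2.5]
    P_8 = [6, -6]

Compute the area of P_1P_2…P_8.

80.375

P_1→P_2: (4)(-8.5) − (7.5)(-4) = -4
P_2→P_3: (7.5)(-1.5) − (-5)(-8.5) = -53.75
P_3→P_4: (-5)(6) − (-10)(-1.5) = -45
P_4→P_5: (-10)(1.5) − (-1)(6) = -9
P_5→P_6: (-1)(-1) − (10)(1.5) = -14
P_6→P_7: (10)(-2.5) − (5)(-1) = -20
P_7→P_8: (5)(-6) − (6)(-2.5) = -15
P_8→P_1: (6)(-4) − (4)(-6) = 0
Σ = -160.75
Area = |Σ|/2 = 80.375.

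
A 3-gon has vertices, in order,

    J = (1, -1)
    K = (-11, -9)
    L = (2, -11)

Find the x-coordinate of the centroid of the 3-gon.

-8/3

Apply Gauss's area formula. First the cross-terms c_i = x_i·y_{i+1} − x_{i+1}·y_i:
  -20, 139, 9  ⇒  2A = 128, A = 64.
Then Σ (x_i + x_{i+1})·c_i = -1024, so x̄ = -1024 / (6·64) = -8/3.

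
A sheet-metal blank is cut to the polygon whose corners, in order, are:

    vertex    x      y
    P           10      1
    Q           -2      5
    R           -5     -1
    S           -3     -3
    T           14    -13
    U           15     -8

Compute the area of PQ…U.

175

Cross-terms: 52, 27, 12, 81, 83, 95  ⇒  Σ = 350
Area = |Σ|/2 = 175.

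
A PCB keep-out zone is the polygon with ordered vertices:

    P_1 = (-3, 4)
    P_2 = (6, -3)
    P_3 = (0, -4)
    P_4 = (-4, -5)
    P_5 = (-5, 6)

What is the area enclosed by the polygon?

Apply the shoelace (surveyor's) formula: 2A = Σ (x_i·y_{i+1} − x_{i+1}·y_i), indices taken mod 5.
P_1→P_2: (-3)(-3) − (6)(4) = -15
P_2→P_3: (6)(-4) − (0)(-3) = -24
P_3→P_4: (0)(-5) − (-4)(-4) = -16
P_4→P_5: (-4)(6) − (-5)(-5) = -49
P_5→P_1: (-5)(4) − (-3)(6) = -2
Σ = -106
Area = |Σ|/2 = 53.

53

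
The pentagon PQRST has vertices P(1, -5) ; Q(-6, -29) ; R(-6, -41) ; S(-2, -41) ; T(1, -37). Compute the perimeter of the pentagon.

78

|PQ| = √((-7)² + (-24)²) = √625 = 25
|QR| = √((0)² + (-12)²) = √144 = 12
|RS| = √((4)² + (0)²) = √16 = 4
|ST| = √((3)² + (4)²) = √25 = 5
|TP| = √((0)² + (32)²) = √1024 = 32
Perimeter = 25 + 12 + 4 + 5 + 32 = 78.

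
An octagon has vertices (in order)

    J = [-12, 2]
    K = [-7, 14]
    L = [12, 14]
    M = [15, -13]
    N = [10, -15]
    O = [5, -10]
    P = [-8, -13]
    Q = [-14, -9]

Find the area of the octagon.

648.5

Σ = (-154) + (-266) + (-366) + (-95) + (-25) + (-145) + (-110) + (-136) = -1297
Area = |Σ|/2 = 648.5.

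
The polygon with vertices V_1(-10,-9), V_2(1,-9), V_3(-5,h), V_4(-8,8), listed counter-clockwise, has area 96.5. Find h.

The doubled signed area Σ (x_i y_{i+1} − x_{i+1} y_i) is linear in h.
With h=0 it equals 166; the coefficient of h is 9 (from the two edges through V_3).
So 9·h + 166 = 2·96.5 = 193 ⇒ h = 3.

3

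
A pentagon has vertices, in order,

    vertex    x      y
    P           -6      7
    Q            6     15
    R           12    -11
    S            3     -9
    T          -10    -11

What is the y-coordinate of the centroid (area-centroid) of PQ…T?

-77/267

Apply the surveyor's formula. First the cross-terms c_i = x_i·y_{i+1} − x_{i+1}·y_i:
  -132, -246, -75, -123, -136  ⇒  2A = -712, A = -356.
Then Σ (y_i + y_{i+1})·c_i = 616, so ȳ = 616 / (6·(-356)) = -77/267.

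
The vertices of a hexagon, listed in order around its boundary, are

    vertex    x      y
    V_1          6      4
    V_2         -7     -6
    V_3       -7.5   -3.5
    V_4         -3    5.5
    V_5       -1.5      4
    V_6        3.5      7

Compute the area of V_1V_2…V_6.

Apply Gauss's area formula: 2A = Σ (x_i·y_{i+1} − x_{i+1}·y_i), indices taken mod 6.
Σ = (-8) + (-20.5) + (-51.75) + (-3.75) + (-24.5) + (-28) = -136.5
Area = |Σ|/2 = 68.25.

68.25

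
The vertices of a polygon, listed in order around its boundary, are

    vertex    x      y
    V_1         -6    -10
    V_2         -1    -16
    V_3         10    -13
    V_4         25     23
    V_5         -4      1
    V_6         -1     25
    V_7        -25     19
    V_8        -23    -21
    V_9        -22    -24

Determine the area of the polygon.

Apply the surveyor's formula: 2A = Σ (x_i·y_{i+1} − x_{i+1}·y_i), indices taken mod 9.
Σ = (86) + (173) + (555) + (117) + (-99) + (606) + (962) + (90) + (76) = 2566
Area = |Σ|/2 = 1283.

1283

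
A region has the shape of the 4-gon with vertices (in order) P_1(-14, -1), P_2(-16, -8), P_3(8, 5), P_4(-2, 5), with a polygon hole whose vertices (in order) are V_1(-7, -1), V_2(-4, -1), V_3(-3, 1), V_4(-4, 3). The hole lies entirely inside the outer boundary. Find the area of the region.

93

Outer boundary:
P_1→P_2: (-14)(-8) − (-16)(-1) = 96
P_2→P_3: (-16)(5) − (8)(-8) = -16
P_3→P_4: (8)(5) − (-2)(5) = 50
P_4→P_1: (-2)(-1) − (-14)(5) = 72
Σ = 202
Area = |Σ|/2 = 101.
Hole:
Apply Gauss's area formula: 2A = Σ (x_i·y_{i+1} − x_{i+1}·y_i), indices taken mod 4.
Σ = (3) + (-7) + (-5) + (25) = 16
Area = |Σ|/2 = 8.
Net area = 101 − 8 = 93.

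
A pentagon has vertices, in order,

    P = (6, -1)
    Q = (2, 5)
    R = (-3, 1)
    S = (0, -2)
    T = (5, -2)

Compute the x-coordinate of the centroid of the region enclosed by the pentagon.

Apply Gauss's area formula. First the cross-terms c_i = x_i·y_{i+1} − x_{i+1}·y_i:
  32, 17, 6, 10, 7  ⇒  2A = 72, A = 36.
Then Σ (x_i + x_{i+1})·c_i = 348, so x̄ = 348 / (6·36) = 29/18.

29/18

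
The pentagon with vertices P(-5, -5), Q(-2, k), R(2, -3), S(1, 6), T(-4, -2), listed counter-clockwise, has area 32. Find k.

Write out the shoelace sum; only the two edges meeting at Q involve k:
2·Area = [((-5)·k − (-2)·(-5)) + ((-2)·(-3) − 2·k)] + 47
       = -7·k + 43 = 64
⇒ k = -3.

-3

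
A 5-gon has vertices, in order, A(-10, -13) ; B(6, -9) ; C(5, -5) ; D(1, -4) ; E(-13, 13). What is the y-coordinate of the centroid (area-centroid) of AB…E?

Apply the shoelace formula. First the cross-terms c_i = x_i·y_{i+1} − x_{i+1}·y_i:
  168, 15, -15, -39, 299  ⇒  2A = 428, A = 214.
Then Σ (y_i + y_{i+1})·c_i = -4122, so ȳ = -4122 / (6·214) = -687/214.

-687/214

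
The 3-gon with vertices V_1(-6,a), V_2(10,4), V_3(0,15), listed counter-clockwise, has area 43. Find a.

The doubled signed area Σ (x_i y_{i+1} − x_{i+1} y_i) is linear in a.
With a=0 it equals 216; the coefficient of a is -10 (from the two edges through V_1).
So -10·a + 216 = 2·43 = 86 ⇒ a = 13.

13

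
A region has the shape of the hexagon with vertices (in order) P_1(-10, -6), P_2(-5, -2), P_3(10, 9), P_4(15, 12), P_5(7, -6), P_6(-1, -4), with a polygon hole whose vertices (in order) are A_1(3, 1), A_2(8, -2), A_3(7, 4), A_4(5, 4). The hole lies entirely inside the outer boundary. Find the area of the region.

Outer boundary:
Apply the shoelace formula: 2A = Σ (x_i·y_{i+1} − x_{i+1}·y_i), indices taken mod 6.
Σ = (-10) + (-25) + (-15) + (-174) + (-34) + (-34) = -292
Area = |Σ|/2 = 146.
Hole:
Σ = (-14) + (46) + (8) + (-7) = 33
Area = |Σ|/2 = 16.5.
Net area = 146 − 16.5 = 129.5.

129.5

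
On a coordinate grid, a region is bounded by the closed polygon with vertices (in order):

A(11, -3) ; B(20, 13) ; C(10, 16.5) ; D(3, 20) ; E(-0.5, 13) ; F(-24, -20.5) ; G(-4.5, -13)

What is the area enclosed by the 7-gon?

Apply Gauss's area formula: 2A = Σ (x_i·y_{i+1} − x_{i+1}·y_i), indices taken mod 7.
A→B: (11)(13) − (20)(-3) = 203
B→C: (20)(16.5) − (10)(13) = 200
C→D: (10)(20) − (3)(16.5) = 150.5
D→E: (3)(13) − (-0.5)(20) = 49
E→F: (-0.5)(-20.5) − (-24)(13) = 322.25
F→G: (-24)(-13) − (-4.5)(-20.5) = 219.75
G→A: (-4.5)(-3) − (11)(-13) = 156.5
Σ = 1301
Area = |Σ|/2 = 650.5.

650.5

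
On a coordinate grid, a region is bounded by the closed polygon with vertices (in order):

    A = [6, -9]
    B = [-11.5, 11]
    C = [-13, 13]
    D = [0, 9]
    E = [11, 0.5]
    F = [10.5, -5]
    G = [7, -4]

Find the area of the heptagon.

183.125

Apply Gauss's area formula: 2A = Σ (x_i·y_{i+1} − x_{i+1}·y_i), indices taken mod 7.
Σ = (-37.5) + (-6.5) + (-117) + (-99) + (-60.25) + (-7) + (-39) = -366.25
Area = |Σ|/2 = 183.125.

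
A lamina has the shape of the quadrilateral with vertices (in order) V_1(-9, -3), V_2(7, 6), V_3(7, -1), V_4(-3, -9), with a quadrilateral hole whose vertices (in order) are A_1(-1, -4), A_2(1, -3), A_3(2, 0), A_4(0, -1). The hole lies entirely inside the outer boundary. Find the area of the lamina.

Outer boundary:
Σ = (-33) + (-49) + (-66) + (-72) = -220
Area = |Σ|/2 = 110.
Hole:
Σ = (7) + (6) + (-2) + (-1) = 10
Area = |Σ|/2 = 5.
Net area = 110 − 5 = 105.

105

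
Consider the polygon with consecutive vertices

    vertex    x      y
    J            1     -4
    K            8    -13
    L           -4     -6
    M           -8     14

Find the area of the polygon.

Apply the shoelace formula: 2A = Σ (x_i·y_{i+1} − x_{i+1}·y_i), indices taken mod 4.
J→K: (1)(-13) − (8)(-4) = 19
K→L: (8)(-6) − (-4)(-13) = -100
L→M: (-4)(14) − (-8)(-6) = -104
M→J: (-8)(-4) − (1)(14) = 18
Σ = -167
Area = |Σ|/2 = 83.5.

83.5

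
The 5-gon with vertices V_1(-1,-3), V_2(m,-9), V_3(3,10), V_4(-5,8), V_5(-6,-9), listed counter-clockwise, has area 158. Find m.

8

Write out the shoelace sum; only the two edges meeting at V_2 involve m:
2·Area = [((-1)·(-9) − m·(-3)) + (m·10 − 3·(-9))] + 176
       = 13·m + 212 = 316
⇒ m = 8.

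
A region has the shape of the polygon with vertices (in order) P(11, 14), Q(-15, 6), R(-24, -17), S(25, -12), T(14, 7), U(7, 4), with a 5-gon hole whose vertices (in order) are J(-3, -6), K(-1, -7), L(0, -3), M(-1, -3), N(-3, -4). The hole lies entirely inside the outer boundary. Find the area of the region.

888

Outer boundary:
Apply the surveyor's formula: 2A = Σ (x_i·y_{i+1} − x_{i+1}·y_i), indices taken mod 6.
P→Q: (11)(6) − (-15)(14) = 276
Q→R: (-15)(-17) − (-24)(6) = 399
R→S: (-24)(-12) − (25)(-17) = 713
S→T: (25)(7) − (14)(-12) = 343
T→U: (14)(4) − (7)(7) = 7
U→P: (7)(14) − (11)(4) = 54
Σ = 1792
Area = |Σ|/2 = 896.
Hole:
Apply the shoelace (surveyor's) formula: 2A = Σ (x_i·y_{i+1} − x_{i+1}·y_i), indices taken mod 5.
Σ = (15) + (3) + (-3) + (-5) + (6) = 16
Area = |Σ|/2 = 8.
Net area = 896 − 8 = 888.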